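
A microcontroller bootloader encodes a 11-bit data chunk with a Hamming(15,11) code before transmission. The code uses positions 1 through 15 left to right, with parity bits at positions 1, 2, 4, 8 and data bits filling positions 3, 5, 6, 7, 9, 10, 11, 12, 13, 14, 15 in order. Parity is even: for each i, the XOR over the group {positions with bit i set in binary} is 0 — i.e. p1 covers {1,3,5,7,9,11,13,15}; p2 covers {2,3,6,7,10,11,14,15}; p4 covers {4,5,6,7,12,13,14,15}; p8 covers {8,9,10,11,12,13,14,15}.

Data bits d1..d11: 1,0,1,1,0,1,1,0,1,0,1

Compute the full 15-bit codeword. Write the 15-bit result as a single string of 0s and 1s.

Place data at non-parity positions: p1 p2 1 p4 0 1 1 p8 0 1 1 0 1 0 1
p1 (pos 1,3,5,7,9,11,13,15): XOR of data positions = 1⊕0⊕1⊕0⊕1⊕1⊕1 = 1
p2 (pos 2,3,6,7,10,11,14,15): XOR of data positions = 1⊕1⊕1⊕1⊕1⊕0⊕1 = 0
p4 (pos 4,5,6,7,12,13,14,15): XOR of data positions = 0⊕1⊕1⊕0⊕1⊕0⊕1 = 0
p8 (pos 8,9,10,11,12,13,14,15): XOR of data positions = 0⊕1⊕1⊕0⊕1⊕0⊕1 = 0
Codeword: 101001100110101

101001100110101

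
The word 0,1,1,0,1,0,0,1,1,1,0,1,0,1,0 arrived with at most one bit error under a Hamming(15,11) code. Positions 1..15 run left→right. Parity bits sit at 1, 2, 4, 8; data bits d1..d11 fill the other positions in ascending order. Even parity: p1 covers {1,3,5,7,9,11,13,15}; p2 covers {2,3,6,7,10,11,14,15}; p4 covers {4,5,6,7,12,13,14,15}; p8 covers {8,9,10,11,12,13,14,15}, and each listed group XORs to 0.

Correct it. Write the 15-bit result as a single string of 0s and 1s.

011010011101110

s1 (pos 1,3,5,7,9,11,13,15): 0⊕1⊕1⊕0⊕1⊕0⊕0⊕0 = 1
s2 (pos 2,3,6,7,10,11,14,15): 1⊕1⊕0⊕0⊕1⊕0⊕1⊕0 = 0
s4 (pos 4,5,6,7,12,13,14,15): 0⊕1⊕0⊕0⊕1⊕0⊕1⊕0 = 1
s8 (pos 8,9,10,11,12,13,14,15): 1⊕1⊕1⊕0⊕1⊕0⊕1⊕0 = 1
Syndrome s8…s1 = 1101 → error at position 13.
Flip position 13: 011010011101010 → 011010011101110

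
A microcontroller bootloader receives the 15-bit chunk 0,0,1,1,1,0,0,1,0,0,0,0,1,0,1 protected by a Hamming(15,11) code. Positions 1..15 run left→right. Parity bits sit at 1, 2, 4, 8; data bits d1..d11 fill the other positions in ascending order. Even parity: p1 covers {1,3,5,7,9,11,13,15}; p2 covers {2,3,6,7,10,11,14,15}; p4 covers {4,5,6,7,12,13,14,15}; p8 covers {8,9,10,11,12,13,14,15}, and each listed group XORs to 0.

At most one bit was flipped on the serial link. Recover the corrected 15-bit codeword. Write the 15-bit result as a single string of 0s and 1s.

001110000000101

s1 (pos 1,3,5,7,9,11,13,15): 0⊕1⊕1⊕0⊕0⊕0⊕1⊕1 = 0
s2 (pos 2,3,6,7,10,11,14,15): 0⊕1⊕0⊕0⊕0⊕0⊕0⊕1 = 0
s4 (pos 4,5,6,7,12,13,14,15): 1⊕1⊕0⊕0⊕0⊕1⊕0⊕1 = 0
s8 (pos 8,9,10,11,12,13,14,15): 1⊕0⊕0⊕0⊕0⊕1⊕0⊕1 = 1
Syndrome s8…s1 = 1000 → error at position 8.
Flip position 8: 001110010000101 → 001110000000101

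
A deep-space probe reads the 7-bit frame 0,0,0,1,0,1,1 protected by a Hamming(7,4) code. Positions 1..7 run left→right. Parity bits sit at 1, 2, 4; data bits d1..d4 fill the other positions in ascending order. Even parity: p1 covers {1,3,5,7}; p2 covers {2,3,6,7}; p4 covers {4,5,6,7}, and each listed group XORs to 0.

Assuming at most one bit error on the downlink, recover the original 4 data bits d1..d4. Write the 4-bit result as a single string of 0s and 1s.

s1 (pos 1,3,5,7): 0⊕0⊕0⊕1 = 1
s2 (pos 2,3,6,7): 0⊕0⊕1⊕1 = 0
s4 (pos 4,5,6,7): 1⊕0⊕1⊕1 = 1
Syndrome s4…s1 = 101 → error at position 5.
Flip position 5: 0001011 → 0001111
Read data bits from positions 3,5,6,7: 0111

0111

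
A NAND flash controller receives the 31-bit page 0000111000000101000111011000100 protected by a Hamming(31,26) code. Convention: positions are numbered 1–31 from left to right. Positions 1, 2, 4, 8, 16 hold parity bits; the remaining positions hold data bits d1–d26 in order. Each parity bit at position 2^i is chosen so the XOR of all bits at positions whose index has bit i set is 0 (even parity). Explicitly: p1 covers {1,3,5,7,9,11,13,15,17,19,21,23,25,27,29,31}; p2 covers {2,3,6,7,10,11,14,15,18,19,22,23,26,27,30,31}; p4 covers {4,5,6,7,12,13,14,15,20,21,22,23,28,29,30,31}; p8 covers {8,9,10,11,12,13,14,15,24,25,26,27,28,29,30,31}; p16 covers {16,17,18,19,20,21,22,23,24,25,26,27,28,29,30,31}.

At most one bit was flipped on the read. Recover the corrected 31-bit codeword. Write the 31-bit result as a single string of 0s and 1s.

0000111000000101100111011000100

s1 (pos 1,3,5,7,9,11,13,15,17,19,21,23,25,27,29,31): 0⊕0⊕1⊕1⊕0⊕0⊕0⊕0⊕0⊕0⊕1⊕0⊕1⊕0⊕1⊕0 = 1
s2 (pos 2,3,6,7,10,11,14,15,18,19,22,23,26,27,30,31): 0⊕0⊕1⊕1⊕0⊕0⊕1⊕0⊕0⊕0⊕1⊕0⊕0⊕0⊕0⊕0 = 0
s4 (pos 4,5,6,7,12,13,14,15,20,21,22,23,28,29,30,31): 0⊕1⊕1⊕1⊕0⊕0⊕1⊕0⊕1⊕1⊕1⊕0⊕0⊕1⊕0⊕0 = 0
s8 (pos 8,9,10,11,12,13,14,15,24,25,26,27,28,29,30,31): 0⊕0⊕0⊕0⊕0⊕0⊕1⊕0⊕1⊕1⊕0⊕0⊕0⊕1⊕0⊕0 = 0
s16 (pos 16,17,18,19,20,21,22,23,24,25,26,27,28,29,30,31): 1⊕0⊕0⊕0⊕1⊕1⊕1⊕0⊕1⊕1⊕0⊕0⊕0⊕1⊕0⊕0 = 1
Syndrome s16…s1 = 10001 → error at position 17.
Flip position 17: 0000111000000101000111011000100 → 0000111000000101100111011000100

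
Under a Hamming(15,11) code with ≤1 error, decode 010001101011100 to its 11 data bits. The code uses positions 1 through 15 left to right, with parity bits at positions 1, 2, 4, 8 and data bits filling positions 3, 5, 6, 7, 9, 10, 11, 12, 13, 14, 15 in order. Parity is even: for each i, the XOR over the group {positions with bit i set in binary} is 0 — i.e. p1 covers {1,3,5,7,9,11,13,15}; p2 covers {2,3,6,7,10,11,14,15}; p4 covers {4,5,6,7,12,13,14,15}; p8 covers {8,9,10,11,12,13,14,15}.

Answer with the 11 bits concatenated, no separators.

00111011100

s1 (pos 1,3,5,7,9,11,13,15): 0⊕0⊕0⊕1⊕1⊕1⊕1⊕0 = 0
s2 (pos 2,3,6,7,10,11,14,15): 1⊕0⊕1⊕1⊕0⊕1⊕0⊕0 = 0
s4 (pos 4,5,6,7,12,13,14,15): 0⊕0⊕1⊕1⊕1⊕1⊕0⊕0 = 0
s8 (pos 8,9,10,11,12,13,14,15): 0⊕1⊕0⊕1⊕1⊕1⊕0⊕0 = 0
Syndrome s8…s1 = 0000 → no error.
Read data bits from positions 3,5,6,7,9,10,11,12,13,14,15: 00111011100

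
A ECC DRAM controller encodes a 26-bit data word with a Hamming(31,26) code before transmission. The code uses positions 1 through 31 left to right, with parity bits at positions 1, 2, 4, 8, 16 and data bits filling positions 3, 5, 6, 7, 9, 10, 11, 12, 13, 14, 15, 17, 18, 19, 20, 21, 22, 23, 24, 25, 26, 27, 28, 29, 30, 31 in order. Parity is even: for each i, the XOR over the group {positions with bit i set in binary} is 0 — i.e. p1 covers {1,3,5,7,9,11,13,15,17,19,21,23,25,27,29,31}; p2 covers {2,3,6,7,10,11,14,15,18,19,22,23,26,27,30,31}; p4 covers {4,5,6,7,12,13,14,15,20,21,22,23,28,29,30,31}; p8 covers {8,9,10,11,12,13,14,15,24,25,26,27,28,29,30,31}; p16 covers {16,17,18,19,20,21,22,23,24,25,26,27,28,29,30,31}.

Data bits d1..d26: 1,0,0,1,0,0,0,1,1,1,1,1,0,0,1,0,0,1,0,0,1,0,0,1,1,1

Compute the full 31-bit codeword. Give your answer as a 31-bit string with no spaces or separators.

0010001000011111100100100100111

Place data at non-parity positions: p1 p2 1 p4 0 0 1 p8 0 0 0 1 1 1 1 p16 1 0 0 1 0 0 1 0 0 1 0 0 1 1 1
p1 (pos 1,3,5,7,9,11,13,15,17,19,21,23,25,27,29,31): XOR of data positions = 1⊕0⊕1⊕0⊕0⊕1⊕1⊕1⊕0⊕0⊕1⊕0⊕0⊕1⊕1 = 0
p2 (pos 2,3,6,7,10,11,14,15,18,19,22,23,26,27,30,31): XOR of data positions = 1⊕0⊕1⊕0⊕0⊕1⊕1⊕0⊕0⊕0⊕1⊕1⊕0⊕1⊕1 = 0
p4 (pos 4,5,6,7,12,13,14,15,20,21,22,23,28,29,30,31): XOR of data positions = 0⊕0⊕1⊕1⊕1⊕1⊕1⊕1⊕0⊕0⊕1⊕0⊕1⊕1⊕1 = 0
p8 (pos 8,9,10,11,12,13,14,15,24,25,26,27,28,29,30,31): XOR of data positions = 0⊕0⊕0⊕1⊕1⊕1⊕1⊕0⊕0⊕1⊕0⊕0⊕1⊕1⊕1 = 0
p16 (pos 16,17,18,19,20,21,22,23,24,25,26,27,28,29,30,31): XOR of data positions = 1⊕0⊕0⊕1⊕0⊕0⊕1⊕0⊕0⊕1⊕0⊕0⊕1⊕1⊕1 = 1
Codeword: 0010001000011111100100100100111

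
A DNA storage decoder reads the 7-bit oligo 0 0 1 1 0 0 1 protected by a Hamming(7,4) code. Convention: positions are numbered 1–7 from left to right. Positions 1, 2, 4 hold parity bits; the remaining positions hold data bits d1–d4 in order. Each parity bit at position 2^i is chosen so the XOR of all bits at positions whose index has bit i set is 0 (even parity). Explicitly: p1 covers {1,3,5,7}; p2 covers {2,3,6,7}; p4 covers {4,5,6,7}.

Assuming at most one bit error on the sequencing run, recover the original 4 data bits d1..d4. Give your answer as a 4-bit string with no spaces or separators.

s1 (pos 1,3,5,7): 0⊕1⊕0⊕1 = 0
s2 (pos 2,3,6,7): 0⊕1⊕0⊕1 = 0
s4 (pos 4,5,6,7): 1⊕0⊕0⊕1 = 0
Syndrome s4…s1 = 000 → no error.
Read data bits from positions 3,5,6,7: 1001

1001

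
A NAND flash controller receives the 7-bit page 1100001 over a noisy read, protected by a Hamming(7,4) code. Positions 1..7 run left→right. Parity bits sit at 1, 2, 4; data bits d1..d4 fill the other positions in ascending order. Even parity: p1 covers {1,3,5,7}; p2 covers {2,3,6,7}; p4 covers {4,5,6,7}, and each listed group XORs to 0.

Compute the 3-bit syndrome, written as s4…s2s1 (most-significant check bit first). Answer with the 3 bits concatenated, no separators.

s1 (pos 1,3,5,7): 1⊕0⊕0⊕1 = 0
s2 (pos 2,3,6,7): 1⊕0⊕0⊕1 = 0
s4 (pos 4,5,6,7): 0⊕0⊕0⊕1 = 1
Syndrome s4…s1 = 100 → error at position 4.

100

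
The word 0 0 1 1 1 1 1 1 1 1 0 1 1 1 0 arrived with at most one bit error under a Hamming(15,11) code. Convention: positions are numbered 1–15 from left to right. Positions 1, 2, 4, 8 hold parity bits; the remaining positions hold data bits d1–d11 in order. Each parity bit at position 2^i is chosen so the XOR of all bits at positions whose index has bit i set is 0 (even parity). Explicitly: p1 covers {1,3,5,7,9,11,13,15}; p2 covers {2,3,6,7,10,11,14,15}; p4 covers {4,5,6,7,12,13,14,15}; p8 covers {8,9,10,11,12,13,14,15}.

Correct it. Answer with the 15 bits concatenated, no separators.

001111011101110

s1 (pos 1,3,5,7,9,11,13,15): 0⊕1⊕1⊕1⊕1⊕0⊕1⊕0 = 1
s2 (pos 2,3,6,7,10,11,14,15): 0⊕1⊕1⊕1⊕1⊕0⊕1⊕0 = 1
s4 (pos 4,5,6,7,12,13,14,15): 1⊕1⊕1⊕1⊕1⊕1⊕1⊕0 = 1
s8 (pos 8,9,10,11,12,13,14,15): 1⊕1⊕1⊕0⊕1⊕1⊕1⊕0 = 0
Syndrome s8…s1 = 0111 → error at position 7.
Flip position 7: 001111111101110 → 001111011101110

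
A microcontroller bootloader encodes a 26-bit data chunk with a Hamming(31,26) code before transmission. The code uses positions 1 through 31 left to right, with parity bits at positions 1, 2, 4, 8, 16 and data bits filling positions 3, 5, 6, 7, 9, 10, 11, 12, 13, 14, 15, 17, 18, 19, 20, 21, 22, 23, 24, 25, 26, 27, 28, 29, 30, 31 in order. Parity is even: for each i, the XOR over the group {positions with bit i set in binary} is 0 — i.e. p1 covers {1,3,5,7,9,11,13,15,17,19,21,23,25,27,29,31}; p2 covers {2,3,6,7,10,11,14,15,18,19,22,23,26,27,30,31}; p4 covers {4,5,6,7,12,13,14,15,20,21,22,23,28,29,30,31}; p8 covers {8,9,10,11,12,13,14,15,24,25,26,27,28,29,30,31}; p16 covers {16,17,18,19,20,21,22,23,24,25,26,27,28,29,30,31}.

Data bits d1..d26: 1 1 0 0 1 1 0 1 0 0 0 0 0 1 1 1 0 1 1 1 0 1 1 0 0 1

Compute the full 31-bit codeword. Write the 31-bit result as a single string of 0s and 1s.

1011100011010001001110111011001

Place data at non-parity positions: p1 p2 1 p4 1 0 0 p8 1 1 0 1 0 0 0 p16 0 0 1 1 1 0 1 1 1 0 1 1 0 0 1
p1 (pos 1,3,5,7,9,11,13,15,17,19,21,23,25,27,29,31): XOR of data positions = 1⊕1⊕0⊕1⊕0⊕0⊕0⊕0⊕1⊕1⊕1⊕1⊕1⊕0⊕1 = 1
p2 (pos 2,3,6,7,10,11,14,15,18,19,22,23,26,27,30,31): XOR of data positions = 1⊕0⊕0⊕1⊕0⊕0⊕0⊕0⊕1⊕0⊕1⊕0⊕1⊕0⊕1 = 0
p4 (pos 4,5,6,7,12,13,14,15,20,21,22,23,28,29,30,31): XOR of data positions = 1⊕0⊕0⊕1⊕0⊕0⊕0⊕1⊕1⊕0⊕1⊕1⊕0⊕0⊕1 = 1
p8 (pos 8,9,10,11,12,13,14,15,24,25,26,27,28,29,30,31): XOR of data positions = 1⊕1⊕0⊕1⊕0⊕0⊕0⊕1⊕1⊕0⊕1⊕1⊕0⊕0⊕1 = 0
p16 (pos 16,17,18,19,20,21,22,23,24,25,26,27,28,29,30,31): XOR of data positions = 0⊕0⊕1⊕1⊕1⊕0⊕1⊕1⊕1⊕0⊕1⊕1⊕0⊕0⊕1 = 1
Codeword: 1011100011010001001110111011001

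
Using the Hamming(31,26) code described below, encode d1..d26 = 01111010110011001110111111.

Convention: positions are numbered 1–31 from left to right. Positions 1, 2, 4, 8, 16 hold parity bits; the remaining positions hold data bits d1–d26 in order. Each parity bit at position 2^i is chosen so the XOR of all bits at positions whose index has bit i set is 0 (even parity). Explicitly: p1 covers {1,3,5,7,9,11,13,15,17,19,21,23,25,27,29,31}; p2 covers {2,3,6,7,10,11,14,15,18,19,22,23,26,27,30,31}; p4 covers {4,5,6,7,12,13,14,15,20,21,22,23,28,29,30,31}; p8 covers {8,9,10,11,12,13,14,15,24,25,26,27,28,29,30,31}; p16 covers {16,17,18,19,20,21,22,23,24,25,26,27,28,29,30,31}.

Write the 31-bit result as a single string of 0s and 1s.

Place data at non-parity positions: p1 p2 0 p4 1 1 1 p8 1 0 1 0 1 1 0 p16 0 1 1 0 0 1 1 1 0 1 1 1 1 1 1
p1 (pos 1,3,5,7,9,11,13,15,17,19,21,23,25,27,29,31): XOR of data positions = 0⊕1⊕1⊕1⊕1⊕1⊕0⊕0⊕1⊕0⊕1⊕0⊕1⊕1⊕1 = 0
p2 (pos 2,3,6,7,10,11,14,15,18,19,22,23,26,27,30,31): XOR of data positions = 0⊕1⊕1⊕0⊕1⊕1⊕0⊕1⊕1⊕1⊕1⊕1⊕1⊕1⊕1 = 0
p4 (pos 4,5,6,7,12,13,14,15,20,21,22,23,28,29,30,31): XOR of data positions = 1⊕1⊕1⊕0⊕1⊕1⊕0⊕0⊕0⊕1⊕1⊕1⊕1⊕1⊕1 = 1
p8 (pos 8,9,10,11,12,13,14,15,24,25,26,27,28,29,30,31): XOR of data positions = 1⊕0⊕1⊕0⊕1⊕1⊕0⊕1⊕0⊕1⊕1⊕1⊕1⊕1⊕1 = 1
p16 (pos 16,17,18,19,20,21,22,23,24,25,26,27,28,29,30,31): XOR of data positions = 0⊕1⊕1⊕0⊕0⊕1⊕1⊕1⊕0⊕1⊕1⊕1⊕1⊕1⊕1 = 1
Codeword: 0001111110101101011001110111111

0001111110101101011001110111111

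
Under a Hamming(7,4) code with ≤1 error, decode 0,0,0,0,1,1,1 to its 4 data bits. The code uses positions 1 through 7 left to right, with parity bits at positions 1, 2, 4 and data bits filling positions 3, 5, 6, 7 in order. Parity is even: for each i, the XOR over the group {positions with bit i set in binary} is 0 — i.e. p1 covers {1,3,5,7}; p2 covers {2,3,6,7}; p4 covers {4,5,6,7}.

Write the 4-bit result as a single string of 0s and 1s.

0111

s1 (pos 1,3,5,7): 0⊕0⊕1⊕1 = 0
s2 (pos 2,3,6,7): 0⊕0⊕1⊕1 = 0
s4 (pos 4,5,6,7): 0⊕1⊕1⊕1 = 1
Syndrome s4…s1 = 100 → error at position 4.
Flip position 4: 0000111 → 0001111
Read data bits from positions 3,5,6,7: 0111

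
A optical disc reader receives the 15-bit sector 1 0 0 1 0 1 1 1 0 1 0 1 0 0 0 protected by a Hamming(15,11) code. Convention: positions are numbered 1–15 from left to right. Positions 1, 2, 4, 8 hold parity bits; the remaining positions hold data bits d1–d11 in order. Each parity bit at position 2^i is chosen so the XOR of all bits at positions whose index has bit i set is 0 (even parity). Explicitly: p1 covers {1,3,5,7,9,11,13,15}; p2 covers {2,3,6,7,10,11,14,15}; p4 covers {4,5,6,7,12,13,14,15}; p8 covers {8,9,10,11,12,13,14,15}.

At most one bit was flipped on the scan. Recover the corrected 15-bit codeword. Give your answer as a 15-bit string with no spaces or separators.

s1 (pos 1,3,5,7,9,11,13,15): 1⊕0⊕0⊕1⊕0⊕0⊕0⊕0 = 0
s2 (pos 2,3,6,7,10,11,14,15): 0⊕0⊕1⊕1⊕1⊕0⊕0⊕0 = 1
s4 (pos 4,5,6,7,12,13,14,15): 1⊕0⊕1⊕1⊕1⊕0⊕0⊕0 = 0
s8 (pos 8,9,10,11,12,13,14,15): 1⊕0⊕1⊕0⊕1⊕0⊕0⊕0 = 1
Syndrome s8…s1 = 1010 → error at position 10.
Flip position 10: 100101110101000 → 100101110001000

100101110001000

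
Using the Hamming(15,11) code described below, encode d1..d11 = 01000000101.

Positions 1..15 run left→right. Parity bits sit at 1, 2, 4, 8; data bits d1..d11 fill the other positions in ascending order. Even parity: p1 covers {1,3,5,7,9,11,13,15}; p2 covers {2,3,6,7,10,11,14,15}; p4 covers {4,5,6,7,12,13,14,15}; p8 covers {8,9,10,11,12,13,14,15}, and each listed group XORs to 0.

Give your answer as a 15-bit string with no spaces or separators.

Place data at non-parity positions: p1 p2 0 p4 1 0 0 p8 0 0 0 0 1 0 1
p1 (pos 1,3,5,7,9,11,13,15): XOR of data positions = 0⊕1⊕0⊕0⊕0⊕1⊕1 = 1
p2 (pos 2,3,6,7,10,11,14,15): XOR of data positions = 0⊕0⊕0⊕0⊕0⊕0⊕1 = 1
p4 (pos 4,5,6,7,12,13,14,15): XOR of data positions = 1⊕0⊕0⊕0⊕1⊕0⊕1 = 1
p8 (pos 8,9,10,11,12,13,14,15): XOR of data positions = 0⊕0⊕0⊕0⊕1⊕0⊕1 = 0
Codeword: 110110000000101

110110000000101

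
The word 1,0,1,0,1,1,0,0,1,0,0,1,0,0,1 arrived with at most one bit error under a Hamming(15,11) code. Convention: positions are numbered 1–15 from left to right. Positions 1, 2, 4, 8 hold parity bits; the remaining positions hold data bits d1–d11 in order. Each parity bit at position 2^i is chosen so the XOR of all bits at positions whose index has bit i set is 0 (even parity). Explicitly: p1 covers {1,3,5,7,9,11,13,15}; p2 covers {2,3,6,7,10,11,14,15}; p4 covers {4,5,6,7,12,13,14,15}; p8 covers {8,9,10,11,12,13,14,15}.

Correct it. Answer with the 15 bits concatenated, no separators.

s1 (pos 1,3,5,7,9,11,13,15): 1⊕1⊕1⊕0⊕1⊕0⊕0⊕1 = 1
s2 (pos 2,3,6,7,10,11,14,15): 0⊕1⊕1⊕0⊕0⊕0⊕0⊕1 = 1
s4 (pos 4,5,6,7,12,13,14,15): 0⊕1⊕1⊕0⊕1⊕0⊕0⊕1 = 0
s8 (pos 8,9,10,11,12,13,14,15): 0⊕1⊕0⊕0⊕1⊕0⊕0⊕1 = 1
Syndrome s8…s1 = 1011 → error at position 11.
Flip position 11: 101011001001001 → 101011001011001

101011001011001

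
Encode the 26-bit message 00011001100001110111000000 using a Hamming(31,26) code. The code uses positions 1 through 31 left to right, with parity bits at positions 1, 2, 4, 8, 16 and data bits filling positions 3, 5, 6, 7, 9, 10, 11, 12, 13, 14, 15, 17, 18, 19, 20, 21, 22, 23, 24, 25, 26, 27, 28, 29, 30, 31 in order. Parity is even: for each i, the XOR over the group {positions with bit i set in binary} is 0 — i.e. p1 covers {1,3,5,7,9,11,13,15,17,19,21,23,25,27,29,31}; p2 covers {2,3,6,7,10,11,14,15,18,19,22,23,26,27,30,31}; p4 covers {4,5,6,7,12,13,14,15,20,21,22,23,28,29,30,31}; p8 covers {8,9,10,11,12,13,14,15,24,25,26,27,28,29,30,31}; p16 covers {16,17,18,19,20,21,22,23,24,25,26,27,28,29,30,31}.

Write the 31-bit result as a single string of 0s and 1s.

1100001110011000001110111000000

Place data at non-parity positions: p1 p2 0 p4 0 0 1 p8 1 0 0 1 1 0 0 p16 0 0 1 1 1 0 1 1 1 0 0 0 0 0 0
p1 (pos 1,3,5,7,9,11,13,15,17,19,21,23,25,27,29,31): XOR of data positions = 0⊕0⊕1⊕1⊕0⊕1⊕0⊕0⊕1⊕1⊕1⊕1⊕0⊕0⊕0 = 1
p2 (pos 2,3,6,7,10,11,14,15,18,19,22,23,26,27,30,31): XOR of data positions = 0⊕0⊕1⊕0⊕0⊕0⊕0⊕0⊕1⊕0⊕1⊕0⊕0⊕0⊕0 = 1
p4 (pos 4,5,6,7,12,13,14,15,20,21,22,23,28,29,30,31): XOR of data positions = 0⊕0⊕1⊕1⊕1⊕0⊕0⊕1⊕1⊕0⊕1⊕0⊕0⊕0⊕0 = 0
p8 (pos 8,9,10,11,12,13,14,15,24,25,26,27,28,29,30,31): XOR of data positions = 1⊕0⊕0⊕1⊕1⊕0⊕0⊕1⊕1⊕0⊕0⊕0⊕0⊕0⊕0 = 1
p16 (pos 16,17,18,19,20,21,22,23,24,25,26,27,28,29,30,31): XOR of data positions = 0⊕0⊕1⊕1⊕1⊕0⊕1⊕1⊕1⊕0⊕0⊕0⊕0⊕0⊕0 = 0
Codeword: 1100001110011000001110111000000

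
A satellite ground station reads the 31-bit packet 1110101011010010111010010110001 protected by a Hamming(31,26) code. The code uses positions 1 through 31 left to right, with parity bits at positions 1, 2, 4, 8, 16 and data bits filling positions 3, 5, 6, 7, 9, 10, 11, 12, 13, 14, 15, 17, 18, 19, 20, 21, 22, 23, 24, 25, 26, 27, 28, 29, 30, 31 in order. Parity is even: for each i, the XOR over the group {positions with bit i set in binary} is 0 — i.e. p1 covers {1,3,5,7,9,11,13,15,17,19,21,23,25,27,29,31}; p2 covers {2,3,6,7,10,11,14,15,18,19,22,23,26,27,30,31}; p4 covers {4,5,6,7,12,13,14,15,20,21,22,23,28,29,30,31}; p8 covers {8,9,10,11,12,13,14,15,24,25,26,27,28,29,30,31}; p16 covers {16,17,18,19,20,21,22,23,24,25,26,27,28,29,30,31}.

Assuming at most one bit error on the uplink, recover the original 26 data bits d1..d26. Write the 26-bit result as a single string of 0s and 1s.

11011101001111010010110001

s1 (pos 1,3,5,7,9,11,13,15,17,19,21,23,25,27,29,31): 1⊕1⊕1⊕1⊕1⊕0⊕0⊕1⊕1⊕1⊕1⊕0⊕0⊕1⊕0⊕1 = 1
s2 (pos 2,3,6,7,10,11,14,15,18,19,22,23,26,27,30,31): 1⊕1⊕0⊕1⊕1⊕0⊕0⊕1⊕1⊕1⊕0⊕0⊕1⊕1⊕0⊕1 = 0
s4 (pos 4,5,6,7,12,13,14,15,20,21,22,23,28,29,30,31): 0⊕1⊕0⊕1⊕1⊕0⊕0⊕1⊕0⊕1⊕0⊕0⊕0⊕0⊕0⊕1 = 0
s8 (pos 8,9,10,11,12,13,14,15,24,25,26,27,28,29,30,31): 0⊕1⊕1⊕0⊕1⊕0⊕0⊕1⊕1⊕0⊕1⊕1⊕0⊕0⊕0⊕1 = 0
s16 (pos 16,17,18,19,20,21,22,23,24,25,26,27,28,29,30,31): 0⊕1⊕1⊕1⊕0⊕1⊕0⊕0⊕1⊕0⊕1⊕1⊕0⊕0⊕0⊕1 = 0
Syndrome s16…s1 = 00001 → error at position 1.
Flip position 1: 1110101011010010111010010110001 → 0110101011010010111010010110001
Read data bits from positions 3,5,6,7,9,10,11,12,13,14,15,17,18,19,20,21,22,23,24,25,26,27,28,29,30,31: 11011101001111010010110001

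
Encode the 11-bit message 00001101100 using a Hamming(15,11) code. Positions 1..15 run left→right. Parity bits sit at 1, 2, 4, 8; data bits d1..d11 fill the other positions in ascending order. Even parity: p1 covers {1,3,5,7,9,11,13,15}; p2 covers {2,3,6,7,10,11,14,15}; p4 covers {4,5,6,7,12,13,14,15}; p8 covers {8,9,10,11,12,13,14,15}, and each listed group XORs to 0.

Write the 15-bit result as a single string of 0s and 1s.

010000001101100

Place data at non-parity positions: p1 p2 0 p4 0 0 0 p8 1 1 0 1 1 0 0
p1 (pos 1,3,5,7,9,11,13,15): XOR of data positions = 0⊕0⊕0⊕1⊕0⊕1⊕0 = 0
p2 (pos 2,3,6,7,10,11,14,15): XOR of data positions = 0⊕0⊕0⊕1⊕0⊕0⊕0 = 1
p4 (pos 4,5,6,7,12,13,14,15): XOR of data positions = 0⊕0⊕0⊕1⊕1⊕0⊕0 = 0
p8 (pos 8,9,10,11,12,13,14,15): XOR of data positions = 1⊕1⊕0⊕1⊕1⊕0⊕0 = 0
Codeword: 010000001101100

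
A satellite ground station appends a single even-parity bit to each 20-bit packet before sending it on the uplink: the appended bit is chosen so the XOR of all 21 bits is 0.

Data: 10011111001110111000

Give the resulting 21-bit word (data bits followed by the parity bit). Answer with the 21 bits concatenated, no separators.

XOR of the 20 data bits: 1⊕0⊕0⊕1⊕1⊕1⊕1⊕1⊕0⊕0⊕1⊕1⊕1⊕0⊕1⊕1⊕1⊕0⊕0⊕0 = 0
Parity bit = 0 (so all 21 bits XOR to 0).

100111110011101110000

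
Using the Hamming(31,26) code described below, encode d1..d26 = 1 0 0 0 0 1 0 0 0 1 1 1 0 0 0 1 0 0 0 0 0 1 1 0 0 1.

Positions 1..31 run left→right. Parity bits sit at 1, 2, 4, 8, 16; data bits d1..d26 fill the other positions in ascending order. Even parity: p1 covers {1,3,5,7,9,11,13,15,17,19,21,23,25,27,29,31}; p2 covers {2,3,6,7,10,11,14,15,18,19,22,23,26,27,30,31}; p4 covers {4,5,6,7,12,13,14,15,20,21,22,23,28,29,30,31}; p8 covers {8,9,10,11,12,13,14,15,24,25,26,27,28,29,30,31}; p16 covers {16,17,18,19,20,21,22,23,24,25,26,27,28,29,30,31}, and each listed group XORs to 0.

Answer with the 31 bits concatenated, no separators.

Place data at non-parity positions: p1 p2 1 p4 0 0 0 p8 0 1 0 0 0 1 1 p16 1 0 0 0 1 0 0 0 0 0 1 1 0 0 1
p1 (pos 1,3,5,7,9,11,13,15,17,19,21,23,25,27,29,31): XOR of data positions = 1⊕0⊕0⊕0⊕0⊕0⊕1⊕1⊕0⊕1⊕0⊕0⊕1⊕0⊕1 = 0
p2 (pos 2,3,6,7,10,11,14,15,18,19,22,23,26,27,30,31): XOR of data positions = 1⊕0⊕0⊕1⊕0⊕1⊕1⊕0⊕0⊕0⊕0⊕0⊕1⊕0⊕1 = 0
p4 (pos 4,5,6,7,12,13,14,15,20,21,22,23,28,29,30,31): XOR of data positions = 0⊕0⊕0⊕0⊕0⊕1⊕1⊕0⊕1⊕0⊕0⊕1⊕0⊕0⊕1 = 1
p8 (pos 8,9,10,11,12,13,14,15,24,25,26,27,28,29,30,31): XOR of data positions = 0⊕1⊕0⊕0⊕0⊕1⊕1⊕0⊕0⊕0⊕1⊕1⊕0⊕0⊕1 = 0
p16 (pos 16,17,18,19,20,21,22,23,24,25,26,27,28,29,30,31): XOR of data positions = 1⊕0⊕0⊕0⊕1⊕0⊕0⊕0⊕0⊕0⊕1⊕1⊕0⊕0⊕1 = 1
Codeword: 0011000001000111100010000011001

0011000001000111100010000011001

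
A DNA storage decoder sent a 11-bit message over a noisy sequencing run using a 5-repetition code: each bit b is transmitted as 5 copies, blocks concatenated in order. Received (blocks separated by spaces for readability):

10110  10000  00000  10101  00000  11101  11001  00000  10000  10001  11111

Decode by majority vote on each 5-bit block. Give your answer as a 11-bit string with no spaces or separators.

Block 1 (10110): 3 ones → 1
Block 2 (10000): 1 one → 0
Block 3 (00000): 0 ones → 0
Block 4 (10101): 3 ones → 1
Block 5 (00000): 0 ones → 0
Block 6 (11101): 4 ones → 1
Block 7 (11001): 3 ones → 1
Block 8 (00000): 0 ones → 0
Block 9 (10000): 1 one → 0
Block 10 (10001): 2 ones → 0
Block 11 (11111): 5 ones → 1

10010110001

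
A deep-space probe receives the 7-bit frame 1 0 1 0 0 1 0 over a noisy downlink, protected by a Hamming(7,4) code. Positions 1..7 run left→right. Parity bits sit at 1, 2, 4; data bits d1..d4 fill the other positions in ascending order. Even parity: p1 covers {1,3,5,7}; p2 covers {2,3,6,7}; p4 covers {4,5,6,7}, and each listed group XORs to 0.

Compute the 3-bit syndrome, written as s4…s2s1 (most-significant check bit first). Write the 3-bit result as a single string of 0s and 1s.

s1 (pos 1,3,5,7): 1⊕1⊕0⊕0 = 0
s2 (pos 2,3,6,7): 0⊕1⊕1⊕0 = 0
s4 (pos 4,5,6,7): 0⊕0⊕1⊕0 = 1
Syndrome s4…s1 = 100 → error at position 4.

100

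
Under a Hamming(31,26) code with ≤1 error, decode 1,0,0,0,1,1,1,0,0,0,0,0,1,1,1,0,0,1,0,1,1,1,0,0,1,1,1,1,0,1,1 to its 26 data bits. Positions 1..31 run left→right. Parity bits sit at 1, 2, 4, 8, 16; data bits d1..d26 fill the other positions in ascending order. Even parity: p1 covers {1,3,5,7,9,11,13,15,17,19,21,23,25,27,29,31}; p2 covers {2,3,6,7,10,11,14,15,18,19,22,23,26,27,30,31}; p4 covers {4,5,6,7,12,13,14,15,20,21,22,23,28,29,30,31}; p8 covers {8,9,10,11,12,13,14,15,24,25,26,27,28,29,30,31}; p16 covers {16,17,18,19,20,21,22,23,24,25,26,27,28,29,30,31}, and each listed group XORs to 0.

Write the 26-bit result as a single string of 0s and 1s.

01111000111010111001111011

s1 (pos 1,3,5,7,9,11,13,15,17,19,21,23,25,27,29,31): 1⊕0⊕1⊕1⊕0⊕0⊕1⊕1⊕0⊕0⊕1⊕0⊕1⊕1⊕0⊕1 = 1
s2 (pos 2,3,6,7,10,11,14,15,18,19,22,23,26,27,30,31): 0⊕0⊕1⊕1⊕0⊕0⊕1⊕1⊕1⊕0⊕1⊕0⊕1⊕1⊕1⊕1 = 0
s4 (pos 4,5,6,7,12,13,14,15,20,21,22,23,28,29,30,31): 0⊕1⊕1⊕1⊕0⊕1⊕1⊕1⊕1⊕1⊕1⊕0⊕1⊕0⊕1⊕1 = 0
s8 (pos 8,9,10,11,12,13,14,15,24,25,26,27,28,29,30,31): 0⊕0⊕0⊕0⊕0⊕1⊕1⊕1⊕0⊕1⊕1⊕1⊕1⊕0⊕1⊕1 = 1
s16 (pos 16,17,18,19,20,21,22,23,24,25,26,27,28,29,30,31): 0⊕0⊕1⊕0⊕1⊕1⊕1⊕0⊕0⊕1⊕1⊕1⊕1⊕0⊕1⊕1 = 0
Syndrome s16…s1 = 01001 → error at position 9.
Flip position 9: 1000111000001110010111001111011 → 1000111010001110010111001111011
Read data bits from positions 3,5,6,7,9,10,11,12,13,14,15,17,18,19,20,21,22,23,24,25,26,27,28,29,30,31: 01111000111010111001111011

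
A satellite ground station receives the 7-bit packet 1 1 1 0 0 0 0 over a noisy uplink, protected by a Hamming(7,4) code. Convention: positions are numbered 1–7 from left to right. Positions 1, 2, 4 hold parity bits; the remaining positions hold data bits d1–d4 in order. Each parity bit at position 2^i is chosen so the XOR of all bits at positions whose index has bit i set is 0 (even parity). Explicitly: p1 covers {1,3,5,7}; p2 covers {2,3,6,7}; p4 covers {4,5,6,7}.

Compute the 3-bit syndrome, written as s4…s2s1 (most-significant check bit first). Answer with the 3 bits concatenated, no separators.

000

s1 (pos 1,3,5,7): 1⊕1⊕0⊕0 = 0
s2 (pos 2,3,6,7): 1⊕1⊕0⊕0 = 0
s4 (pos 4,5,6,7): 0⊕0⊕0⊕0 = 0
Syndrome s4…s1 = 000 → no error.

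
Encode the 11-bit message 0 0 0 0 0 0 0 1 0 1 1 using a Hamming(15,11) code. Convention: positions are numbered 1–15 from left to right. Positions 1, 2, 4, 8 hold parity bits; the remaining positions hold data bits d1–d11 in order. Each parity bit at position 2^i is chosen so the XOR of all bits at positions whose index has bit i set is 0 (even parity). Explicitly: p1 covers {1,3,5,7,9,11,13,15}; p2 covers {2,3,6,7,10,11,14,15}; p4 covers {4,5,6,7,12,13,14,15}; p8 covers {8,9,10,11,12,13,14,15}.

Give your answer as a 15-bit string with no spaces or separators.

Place data at non-parity positions: p1 p2 0 p4 0 0 0 p8 0 0 0 1 0 1 1
p1 (pos 1,3,5,7,9,11,13,15): XOR of data positions = 0⊕0⊕0⊕0⊕0⊕0⊕1 = 1
p2 (pos 2,3,6,7,10,11,14,15): XOR of data positions = 0⊕0⊕0⊕0⊕0⊕1⊕1 = 0
p4 (pos 4,5,6,7,12,13,14,15): XOR of data positions = 0⊕0⊕0⊕1⊕0⊕1⊕1 = 1
p8 (pos 8,9,10,11,12,13,14,15): XOR of data positions = 0⊕0⊕0⊕1⊕0⊕1⊕1 = 1
Codeword: 100100010001011

100100010001011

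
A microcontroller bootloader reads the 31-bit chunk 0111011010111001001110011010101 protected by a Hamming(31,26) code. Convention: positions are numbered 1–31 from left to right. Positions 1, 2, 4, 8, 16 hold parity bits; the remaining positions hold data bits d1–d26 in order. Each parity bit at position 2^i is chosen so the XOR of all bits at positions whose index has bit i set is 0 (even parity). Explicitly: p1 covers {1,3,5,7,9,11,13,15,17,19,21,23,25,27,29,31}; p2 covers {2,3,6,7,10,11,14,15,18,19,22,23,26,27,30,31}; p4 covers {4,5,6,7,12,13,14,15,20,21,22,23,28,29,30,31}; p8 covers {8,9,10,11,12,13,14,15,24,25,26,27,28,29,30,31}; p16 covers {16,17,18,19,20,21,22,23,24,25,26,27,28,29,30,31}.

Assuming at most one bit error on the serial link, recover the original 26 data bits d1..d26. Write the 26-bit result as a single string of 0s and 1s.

s1 (pos 1,3,5,7,9,11,13,15,17,19,21,23,25,27,29,31): 0⊕1⊕0⊕1⊕1⊕1⊕1⊕0⊕0⊕1⊕1⊕0⊕1⊕1⊕1⊕1 = 1
s2 (pos 2,3,6,7,10,11,14,15,18,19,22,23,26,27,30,31): 1⊕1⊕1⊕1⊕0⊕1⊕0⊕0⊕0⊕1⊕0⊕0⊕0⊕1⊕0⊕1 = 0
s4 (pos 4,5,6,7,12,13,14,15,20,21,22,23,28,29,30,31): 1⊕0⊕1⊕1⊕1⊕1⊕0⊕0⊕1⊕1⊕0⊕0⊕0⊕1⊕0⊕1 = 1
s8 (pos 8,9,10,11,12,13,14,15,24,25,26,27,28,29,30,31): 0⊕1⊕0⊕1⊕1⊕1⊕0⊕0⊕1⊕1⊕0⊕1⊕0⊕1⊕0⊕1 = 1
s16 (pos 16,17,18,19,20,21,22,23,24,25,26,27,28,29,30,31): 1⊕0⊕0⊕1⊕1⊕1⊕0⊕0⊕1⊕1⊕0⊕1⊕0⊕1⊕0⊕1 = 1
Syndrome s16…s1 = 11101 → error at position 29.
Flip position 29: 0111011010111001001110011010101 → 0111011010111001001110011010001
Read data bits from positions 3,5,6,7,9,10,11,12,13,14,15,17,18,19,20,21,22,23,24,25,26,27,28,29,30,31: 10111011100001110011010001

10111011100001110011010001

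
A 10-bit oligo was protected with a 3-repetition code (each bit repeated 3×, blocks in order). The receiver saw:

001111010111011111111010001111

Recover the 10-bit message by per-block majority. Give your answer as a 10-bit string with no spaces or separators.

Block 1 (001): 1 one → 0
Block 2 (111): 3 ones → 1
Block 3 (010): 1 one → 0
Block 4 (111): 3 ones → 1
Block 5 (011): 2 ones → 1
Block 6 (111): 3 ones → 1
Block 7 (111): 3 ones → 1
Block 8 (010): 1 one → 0
Block 9 (001): 1 one → 0
Block 10 (111): 3 ones → 1

0101111001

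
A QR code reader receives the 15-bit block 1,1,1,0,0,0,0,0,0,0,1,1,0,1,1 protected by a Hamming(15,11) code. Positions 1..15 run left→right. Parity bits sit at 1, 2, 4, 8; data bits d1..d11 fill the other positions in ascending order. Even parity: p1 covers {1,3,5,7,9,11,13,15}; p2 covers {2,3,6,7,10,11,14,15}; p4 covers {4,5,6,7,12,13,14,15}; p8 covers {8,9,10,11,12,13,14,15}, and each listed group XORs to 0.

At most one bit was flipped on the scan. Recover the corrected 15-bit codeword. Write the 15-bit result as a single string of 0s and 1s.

111001000011011

s1 (pos 1,3,5,7,9,11,13,15): 1⊕1⊕0⊕0⊕0⊕1⊕0⊕1 = 0
s2 (pos 2,3,6,7,10,11,14,15): 1⊕1⊕0⊕0⊕0⊕1⊕1⊕1 = 1
s4 (pos 4,5,6,7,12,13,14,15): 0⊕0⊕0⊕0⊕1⊕0⊕1⊕1 = 1
s8 (pos 8,9,10,11,12,13,14,15): 0⊕0⊕0⊕1⊕1⊕0⊕1⊕1 = 0
Syndrome s8…s1 = 0110 → error at position 6.
Flip position 6: 111000000011011 → 111001000011011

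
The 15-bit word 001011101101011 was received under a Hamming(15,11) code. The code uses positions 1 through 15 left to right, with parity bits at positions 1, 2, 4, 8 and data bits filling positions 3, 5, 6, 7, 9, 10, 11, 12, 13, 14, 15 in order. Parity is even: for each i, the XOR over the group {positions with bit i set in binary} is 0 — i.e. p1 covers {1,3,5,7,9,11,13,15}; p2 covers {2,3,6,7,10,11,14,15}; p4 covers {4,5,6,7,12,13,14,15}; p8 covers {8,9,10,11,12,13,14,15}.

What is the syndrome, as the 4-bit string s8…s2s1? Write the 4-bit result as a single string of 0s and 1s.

1001

s1 (pos 1,3,5,7,9,11,13,15): 0⊕1⊕1⊕1⊕1⊕0⊕0⊕1 = 1
s2 (pos 2,3,6,7,10,11,14,15): 0⊕1⊕1⊕1⊕1⊕0⊕1⊕1 = 0
s4 (pos 4,5,6,7,12,13,14,15): 0⊕1⊕1⊕1⊕1⊕0⊕1⊕1 = 0
s8 (pos 8,9,10,11,12,13,14,15): 0⊕1⊕1⊕0⊕1⊕0⊕1⊕1 = 1
Syndrome s8…s1 = 1001 → error at position 9.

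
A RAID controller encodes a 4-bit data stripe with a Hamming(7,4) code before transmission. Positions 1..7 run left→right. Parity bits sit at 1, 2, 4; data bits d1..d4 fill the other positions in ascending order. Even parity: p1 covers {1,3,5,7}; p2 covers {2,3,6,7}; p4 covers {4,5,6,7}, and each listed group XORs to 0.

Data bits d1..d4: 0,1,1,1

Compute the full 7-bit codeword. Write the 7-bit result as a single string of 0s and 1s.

Place data at non-parity positions: p1 p2 0 p4 1 1 1
p1 (pos 1,3,5,7): XOR of data positions = 0⊕1⊕1 = 0
p2 (pos 2,3,6,7): XOR of data positions = 0⊕1⊕1 = 0
p4 (pos 4,5,6,7): XOR of data positions = 1⊕1⊕1 = 1
Codeword: 0001111

0001111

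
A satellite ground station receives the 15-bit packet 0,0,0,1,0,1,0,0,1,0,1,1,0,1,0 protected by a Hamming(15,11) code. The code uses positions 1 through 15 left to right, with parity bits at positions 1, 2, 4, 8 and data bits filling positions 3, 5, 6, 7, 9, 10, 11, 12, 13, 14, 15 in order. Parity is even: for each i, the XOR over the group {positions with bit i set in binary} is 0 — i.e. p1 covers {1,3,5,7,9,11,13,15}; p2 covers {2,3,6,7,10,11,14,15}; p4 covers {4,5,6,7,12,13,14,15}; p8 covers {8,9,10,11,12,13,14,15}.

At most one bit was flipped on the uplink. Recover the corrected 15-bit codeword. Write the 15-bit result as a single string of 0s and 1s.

s1 (pos 1,3,5,7,9,11,13,15): 0⊕0⊕0⊕0⊕1⊕1⊕0⊕0 = 0
s2 (pos 2,3,6,7,10,11,14,15): 0⊕0⊕1⊕0⊕0⊕1⊕1⊕0 = 1
s4 (pos 4,5,6,7,12,13,14,15): 1⊕0⊕1⊕0⊕1⊕0⊕1⊕0 = 0
s8 (pos 8,9,10,11,12,13,14,15): 0⊕1⊕0⊕1⊕1⊕0⊕1⊕0 = 0
Syndrome s8…s1 = 0010 → error at position 2.
Flip position 2: 000101001011010 → 010101001011010

010101001011010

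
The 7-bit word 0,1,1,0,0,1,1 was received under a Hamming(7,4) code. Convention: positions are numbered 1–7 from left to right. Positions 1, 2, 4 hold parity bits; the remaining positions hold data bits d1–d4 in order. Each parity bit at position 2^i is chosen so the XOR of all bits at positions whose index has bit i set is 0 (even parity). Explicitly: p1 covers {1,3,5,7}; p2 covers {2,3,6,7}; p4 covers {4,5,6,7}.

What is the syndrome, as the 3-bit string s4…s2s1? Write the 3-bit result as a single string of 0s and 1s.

s1 (pos 1,3,5,7): 0⊕1⊕0⊕1 = 0
s2 (pos 2,3,6,7): 1⊕1⊕1⊕1 = 0
s4 (pos 4,5,6,7): 0⊕0⊕1⊕1 = 0
Syndrome s4…s1 = 000 → no error.

000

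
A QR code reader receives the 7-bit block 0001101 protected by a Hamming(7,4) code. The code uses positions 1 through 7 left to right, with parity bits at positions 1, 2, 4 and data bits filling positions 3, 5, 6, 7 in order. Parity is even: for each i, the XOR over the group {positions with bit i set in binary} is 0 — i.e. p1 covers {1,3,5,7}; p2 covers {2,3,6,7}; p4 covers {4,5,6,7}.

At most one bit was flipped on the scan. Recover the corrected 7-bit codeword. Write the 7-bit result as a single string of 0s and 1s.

0001111

s1 (pos 1,3,5,7): 0⊕0⊕1⊕1 = 0
s2 (pos 2,3,6,7): 0⊕0⊕0⊕1 = 1
s4 (pos 4,5,6,7): 1⊕1⊕0⊕1 = 1
Syndrome s4…s1 = 110 → error at position 6.
Flip position 6: 0001101 → 0001111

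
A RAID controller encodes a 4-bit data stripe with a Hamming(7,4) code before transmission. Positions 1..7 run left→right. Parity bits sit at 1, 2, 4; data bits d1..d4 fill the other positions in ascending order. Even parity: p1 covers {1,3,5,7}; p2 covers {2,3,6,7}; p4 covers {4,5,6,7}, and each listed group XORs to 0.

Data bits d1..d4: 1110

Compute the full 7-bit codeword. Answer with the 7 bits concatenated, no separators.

Place data at non-parity positions: p1 p2 1 p4 1 1 0
p1 (pos 1,3,5,7): XOR of data positions = 1⊕1⊕0 = 0
p2 (pos 2,3,6,7): XOR of data positions = 1⊕1⊕0 = 0
p4 (pos 4,5,6,7): XOR of data positions = 1⊕1⊕0 = 0
Codeword: 0010110

0010110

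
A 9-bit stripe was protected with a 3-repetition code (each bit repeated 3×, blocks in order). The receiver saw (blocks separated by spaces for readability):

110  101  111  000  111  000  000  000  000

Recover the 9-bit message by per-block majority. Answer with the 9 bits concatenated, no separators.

111010000

Block 1 (110): 2 ones → 1
Block 2 (101): 2 ones → 1
Block 3 (111): 3 ones → 1
Block 4 (000): 0 ones → 0
Block 5 (111): 3 ones → 1
Block 6 (000): 0 ones → 0
Block 7 (000): 0 ones → 0
Block 8 (000): 0 ones → 0
Block 9 (000): 0 ones → 0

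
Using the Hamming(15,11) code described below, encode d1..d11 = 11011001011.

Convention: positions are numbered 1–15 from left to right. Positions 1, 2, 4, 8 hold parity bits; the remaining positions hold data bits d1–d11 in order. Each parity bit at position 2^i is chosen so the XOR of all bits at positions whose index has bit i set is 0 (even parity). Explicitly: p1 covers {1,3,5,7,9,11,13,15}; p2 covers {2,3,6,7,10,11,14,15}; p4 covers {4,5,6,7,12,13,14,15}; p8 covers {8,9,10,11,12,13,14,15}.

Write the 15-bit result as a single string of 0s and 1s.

Place data at non-parity positions: p1 p2 1 p4 1 0 1 p8 1 0 0 1 0 1 1
p1 (pos 1,3,5,7,9,11,13,15): XOR of data positions = 1⊕1⊕1⊕1⊕0⊕0⊕1 = 1
p2 (pos 2,3,6,7,10,11,14,15): XOR of data positions = 1⊕0⊕1⊕0⊕0⊕1⊕1 = 0
p4 (pos 4,5,6,7,12,13,14,15): XOR of data positions = 1⊕0⊕1⊕1⊕0⊕1⊕1 = 1
p8 (pos 8,9,10,11,12,13,14,15): XOR of data positions = 1⊕0⊕0⊕1⊕0⊕1⊕1 = 0
Codeword: 101110101001011

101110101001011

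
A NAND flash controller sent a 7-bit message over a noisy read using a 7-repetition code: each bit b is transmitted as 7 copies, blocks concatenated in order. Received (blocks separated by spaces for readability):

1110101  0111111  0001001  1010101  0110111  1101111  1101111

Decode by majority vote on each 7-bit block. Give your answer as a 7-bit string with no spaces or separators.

Block 1 (1110101): 5 ones → 1
Block 2 (0111111): 6 ones → 1
Block 3 (0001001): 2 ones → 0
Block 4 (1010101): 4 ones → 1
Block 5 (0110111): 5 ones → 1
Block 6 (1101111): 6 ones → 1
Block 7 (1101111): 6 ones → 1

1101111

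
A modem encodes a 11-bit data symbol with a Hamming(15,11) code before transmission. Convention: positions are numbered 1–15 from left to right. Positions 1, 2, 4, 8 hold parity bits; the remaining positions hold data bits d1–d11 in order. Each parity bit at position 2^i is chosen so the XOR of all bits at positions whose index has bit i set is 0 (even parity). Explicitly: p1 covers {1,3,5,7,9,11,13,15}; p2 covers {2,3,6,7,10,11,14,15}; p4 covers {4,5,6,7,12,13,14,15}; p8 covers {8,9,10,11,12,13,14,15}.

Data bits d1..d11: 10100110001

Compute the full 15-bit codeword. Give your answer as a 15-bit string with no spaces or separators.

111001010110001

Place data at non-parity positions: p1 p2 1 p4 0 1 0 p8 0 1 1 0 0 0 1
p1 (pos 1,3,5,7,9,11,13,15): XOR of data positions = 1⊕0⊕0⊕0⊕1⊕0⊕1 = 1
p2 (pos 2,3,6,7,10,11,14,15): XOR of data positions = 1⊕1⊕0⊕1⊕1⊕0⊕1 = 1
p4 (pos 4,5,6,7,12,13,14,15): XOR of data positions = 0⊕1⊕0⊕0⊕0⊕0⊕1 = 0
p8 (pos 8,9,10,11,12,13,14,15): XOR of data positions = 0⊕1⊕1⊕0⊕0⊕0⊕1 = 1
Codeword: 111001010110001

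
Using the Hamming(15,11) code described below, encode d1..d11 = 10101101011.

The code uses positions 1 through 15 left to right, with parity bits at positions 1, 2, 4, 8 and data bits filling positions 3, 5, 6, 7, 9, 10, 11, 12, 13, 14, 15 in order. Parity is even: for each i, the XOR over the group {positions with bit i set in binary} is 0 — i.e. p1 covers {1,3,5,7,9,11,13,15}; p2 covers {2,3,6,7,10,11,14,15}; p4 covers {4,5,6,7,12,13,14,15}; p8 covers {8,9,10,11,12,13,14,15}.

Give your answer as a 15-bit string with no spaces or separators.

111001011101011

Place data at non-parity positions: p1 p2 1 p4 0 1 0 p8 1 1 0 1 0 1 1
p1 (pos 1,3,5,7,9,11,13,15): XOR of data positions = 1⊕0⊕0⊕1⊕0⊕0⊕1 = 1
p2 (pos 2,3,6,7,10,11,14,15): XOR of data positions = 1⊕1⊕0⊕1⊕0⊕1⊕1 = 1
p4 (pos 4,5,6,7,12,13,14,15): XOR of data positions = 0⊕1⊕0⊕1⊕0⊕1⊕1 = 0
p8 (pos 8,9,10,11,12,13,14,15): XOR of data positions = 1⊕1⊕0⊕1⊕0⊕1⊕1 = 1
Codeword: 111001011101011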